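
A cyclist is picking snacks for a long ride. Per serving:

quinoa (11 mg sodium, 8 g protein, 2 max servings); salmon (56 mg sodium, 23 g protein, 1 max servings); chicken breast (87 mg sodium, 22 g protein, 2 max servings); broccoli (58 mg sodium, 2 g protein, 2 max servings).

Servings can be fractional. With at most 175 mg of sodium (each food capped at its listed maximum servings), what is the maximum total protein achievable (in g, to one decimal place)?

63.5 g

Protein per mg sodium: quinoa 0.7273, salmon 0.4107, chicken breast 0.2529, broccoli 0.03448.
Take 2 servings of quinoa: uses 22 mg sodium, +16.0 g protein (running total 16.0 g).
Take 1 serving of salmon: uses 56 mg sodium, +23.0 g protein (running total 39.0 g).
Take 1.115 servings of chicken breast: uses 97 mg sodium, +24.5 g protein (running total 63.5 g).
Greedy by best ratio exhausts the sodium allowance optimally: 63.5 g.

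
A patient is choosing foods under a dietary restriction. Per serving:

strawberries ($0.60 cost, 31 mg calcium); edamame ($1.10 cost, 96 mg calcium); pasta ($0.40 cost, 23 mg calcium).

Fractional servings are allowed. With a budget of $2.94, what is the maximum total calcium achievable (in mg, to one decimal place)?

256.6 mg

Calcium per dollar: edamame 87.27, pasta 57.5, strawberries 51.67.
With no serving limits, spend the whole cost allowance on edamame: $2.94 / $1.10 × 96 mg = 256.6 mg.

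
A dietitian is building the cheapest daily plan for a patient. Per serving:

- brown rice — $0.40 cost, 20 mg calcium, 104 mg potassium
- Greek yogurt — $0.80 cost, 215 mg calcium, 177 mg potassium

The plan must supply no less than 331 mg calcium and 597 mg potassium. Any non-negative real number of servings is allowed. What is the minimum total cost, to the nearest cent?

$2.44

At the optimum either one food covers both requirements or two foods hit both targets exactly; no other combination can be cheaper.
brown rice only: max(331/20, 597/104) = 16.55 servings → $6.62.
Greek yogurt only: max(331/215, 597/177) = 3.373 servings → $2.70.
brown rice + Greek yogurt with both tight: 3.707 servings and 1.195 servings → $2.44.
The minimum over all feasible corners is $2.44.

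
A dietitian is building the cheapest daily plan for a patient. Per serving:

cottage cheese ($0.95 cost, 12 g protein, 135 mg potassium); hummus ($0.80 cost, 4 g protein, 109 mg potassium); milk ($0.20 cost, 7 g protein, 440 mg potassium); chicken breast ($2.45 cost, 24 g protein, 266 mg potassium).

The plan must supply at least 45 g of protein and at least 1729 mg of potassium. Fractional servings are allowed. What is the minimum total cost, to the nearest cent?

$1.29

Minimising a linear cost over {protein ≥ 45, potassium ≥ 1729, servings ≥ 0} — the optimum is at a vertex, using one or two foods.
cottage cheese only: max(45/12, 1729/135) = 12.81 servings → $12.17.
hummus only: max(45/4, 1729/109) = 15.86 servings → $12.69.
milk only: max(45/7, 1729/440) = 6.429 servings → $1.29.
chicken breast only: max(45/24, 1729/266) = 6.5 servings → $15.93.
cottage cheese + hummus with both targets exact would need a negative amount; discard.
cottage cheese + milk with both tight: 1.776 servings and 3.385 servings → $2.36.
cottage cheese + chicken breast: the both-tight solution has a negative serving — not a feasible corner.
hummus + milk with both tight: 7.72 servings and 2.017 servings → $6.58.
hummus + chicken breast with both targets exact would need a negative amount; discard.
milk + chicken breast with both tight: 3.395 servings and 0.8849 servings → $2.85.
Cheapest feasible corner: $1.29.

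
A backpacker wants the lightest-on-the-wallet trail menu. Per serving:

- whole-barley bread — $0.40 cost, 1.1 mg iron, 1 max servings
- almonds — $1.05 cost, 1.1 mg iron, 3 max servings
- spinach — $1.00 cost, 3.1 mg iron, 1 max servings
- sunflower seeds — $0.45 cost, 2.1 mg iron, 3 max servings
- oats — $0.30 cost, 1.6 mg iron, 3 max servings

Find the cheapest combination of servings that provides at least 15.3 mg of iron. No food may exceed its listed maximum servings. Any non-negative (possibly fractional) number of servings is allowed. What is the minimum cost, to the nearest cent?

Cost per mg of iron: oats $0.1875, sunflower seeds $0.2143, spinach $0.3226, whole-barley bread $0.3636, almonds $0.9545.
Take 3 servings of oats: +4.8 mg iron for $0.90 (total $0.90, still need 10.5 mg).
Take 3 servings of sunflower seeds: +6.3 mg iron for $1.35 (total $2.25, still need 4.2 mg).
Take 1 serving of spinach: +3.1 mg iron for $1.00 (total $3.25, still need 1.1 mg).
Take 1 serving of whole-barley bread: +1.1 mg iron for $0.40 (total $3.65, still need 0.0 mg).
Greedy by cheapest-per-mg is optimal for a single linear constraint, so the minimum cost is $3.65.

$3.65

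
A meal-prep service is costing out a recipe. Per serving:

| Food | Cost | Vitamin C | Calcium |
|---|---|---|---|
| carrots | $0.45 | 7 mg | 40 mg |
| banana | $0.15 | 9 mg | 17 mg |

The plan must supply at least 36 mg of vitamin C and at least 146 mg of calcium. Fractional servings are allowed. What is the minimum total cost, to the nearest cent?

Check every corner: each single food scaled to meet both minima, and each pair solved so both constraints bind.
carrots only: max(36/7, 146/40) = 5.143 servings → $2.31.
banana only: max(36/9, 146/17) = 8.588 servings → $1.29.
carrots + banana with both tight: 2.913 servings and 1.734 servings → $1.57.
Cheapest feasible corner: $1.29.

$1.29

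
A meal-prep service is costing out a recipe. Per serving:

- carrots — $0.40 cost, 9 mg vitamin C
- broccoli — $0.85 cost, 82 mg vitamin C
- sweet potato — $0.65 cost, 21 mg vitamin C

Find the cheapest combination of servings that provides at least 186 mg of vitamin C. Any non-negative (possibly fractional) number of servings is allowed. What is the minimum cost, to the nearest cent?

Cost per mg of vitamin C: broccoli $0.0104, sweet potato $0.0310, carrots $0.0444.
With no serving limits, use only broccoli: 186 mg / 82 mg = 2.268 servings × $0.85 = $1.93.

$1.93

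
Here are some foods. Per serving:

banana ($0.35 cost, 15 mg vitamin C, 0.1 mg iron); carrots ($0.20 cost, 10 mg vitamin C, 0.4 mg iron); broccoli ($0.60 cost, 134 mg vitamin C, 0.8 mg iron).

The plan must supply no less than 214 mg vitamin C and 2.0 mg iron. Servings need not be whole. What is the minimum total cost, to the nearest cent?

Two binding constraints pin down two serving amounts, so the optimal mix uses at most two foods. The candidates are each food alone (scaled to the tighter of vitamin C/iron) and each pair with both constraints tight.
banana only: max(214/15, 2.0/0.1) = 20 servings → $7.00.
carrots only: max(214/10, 2.0/0.4) = 21.4 servings → $4.28.
broccoli only: max(214/134, 2.0/0.8) = 2.5 servings → $1.50.
banana + carrots with both tight: 13.12 servings and 1.72 servings → $4.94.
banana + broccoli with both targets exact would need a negative amount; discard.
carrots + broccoli with both tight: 2.123 servings and 1.439 servings → $1.29.
The minimum over all feasible corners is $1.29.

$1.29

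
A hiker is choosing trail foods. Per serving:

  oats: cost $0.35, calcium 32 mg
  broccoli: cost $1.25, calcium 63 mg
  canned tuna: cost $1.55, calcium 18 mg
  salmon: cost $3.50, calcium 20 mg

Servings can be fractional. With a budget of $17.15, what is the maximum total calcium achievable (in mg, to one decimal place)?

1568.0 mg

Calcium per dollar: oats 91.43, broccoli 50.4, canned tuna 11.61, salmon 5.714.
With no serving limits, spend the whole cost allowance on oats: $17.15 / $0.35 × 32 mg = 1568.0 mg.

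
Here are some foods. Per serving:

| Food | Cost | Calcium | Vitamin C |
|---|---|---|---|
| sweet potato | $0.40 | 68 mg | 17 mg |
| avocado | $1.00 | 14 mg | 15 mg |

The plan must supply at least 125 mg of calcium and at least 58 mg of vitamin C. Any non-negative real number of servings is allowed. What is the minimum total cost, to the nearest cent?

$1.36

An LP optimum is at a vertex; with two nutrient constraints at most two foods are used. Check each candidate.
sweet potato only: max(125/68, 58/17) = 3.412 servings → $1.36.
avocado only: max(125/14, 58/15) = 8.929 servings → $8.93.
sweet potato + avocado with both tight: 1.359 servings and 2.326 servings → $2.87.
The minimum over all feasible corners is $1.36.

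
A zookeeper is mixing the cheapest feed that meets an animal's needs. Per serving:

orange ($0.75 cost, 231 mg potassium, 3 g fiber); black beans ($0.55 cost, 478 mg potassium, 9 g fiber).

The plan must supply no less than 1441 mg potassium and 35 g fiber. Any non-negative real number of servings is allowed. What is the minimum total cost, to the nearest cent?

An LP optimum is at a vertex; with two nutrient constraints at most two foods are used. Check each candidate.
orange only: max(1441/231, 35/3) = 11.67 servings → $8.75.
black beans only: max(1441/478, 35/9) = 3.889 servings → $2.14.
orange + black beans with both targets exact would need a negative amount; discard.
The minimum over all feasible corners is $2.14.

$2.14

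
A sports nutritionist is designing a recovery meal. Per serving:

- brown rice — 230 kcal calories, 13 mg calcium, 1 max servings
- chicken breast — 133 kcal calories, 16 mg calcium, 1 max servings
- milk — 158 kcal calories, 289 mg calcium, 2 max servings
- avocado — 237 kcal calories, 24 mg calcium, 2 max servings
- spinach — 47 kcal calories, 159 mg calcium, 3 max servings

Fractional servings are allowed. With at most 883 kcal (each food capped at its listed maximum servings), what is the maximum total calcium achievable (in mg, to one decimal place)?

Calcium per kcal: spinach 3.383, milk 1.829, chicken breast 0.1203, avocado 0.1013, brown rice 0.05652.
Take 3 servings of spinach: uses 141 kcal, +477.0 mg calcium (running total 477.0 mg).
Take 2 servings of milk: uses 316 kcal, +578.0 mg calcium (running total 1055.0 mg).
Take 1 serving of chicken breast: uses 133 kcal, +16.0 mg calcium (running total 1071.0 mg).
Take 1.236 servings of avocado: uses 293 kcal, +29.7 mg calcium (running total 1100.7 mg).
Filling greedily by calcium-per-kcal is optimal for one linear limit, giving 1100.7 mg.

1100.7 mg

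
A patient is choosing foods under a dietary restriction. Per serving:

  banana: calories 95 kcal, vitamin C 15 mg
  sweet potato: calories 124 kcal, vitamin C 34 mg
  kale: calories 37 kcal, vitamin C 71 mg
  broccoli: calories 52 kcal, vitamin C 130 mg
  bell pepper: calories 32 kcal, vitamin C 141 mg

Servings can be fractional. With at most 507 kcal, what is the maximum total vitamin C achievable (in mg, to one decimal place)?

2234.0 mg

Vitamin C per kcal: bell pepper 4.406, broccoli 2.5, kale 1.919, sweet potato 0.2742, banana 0.1579.
With no serving limits, spend the whole calories allowance on bell pepper: 507 kcal / 32 kcal × 141 mg = 2234.0 mg.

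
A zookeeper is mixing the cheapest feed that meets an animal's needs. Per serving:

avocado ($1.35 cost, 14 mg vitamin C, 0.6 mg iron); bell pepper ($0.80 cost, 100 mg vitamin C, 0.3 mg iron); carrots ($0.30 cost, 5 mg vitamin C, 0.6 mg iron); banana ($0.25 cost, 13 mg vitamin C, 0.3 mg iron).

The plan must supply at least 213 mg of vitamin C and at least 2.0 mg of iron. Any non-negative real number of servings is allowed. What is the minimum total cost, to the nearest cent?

Minimising a linear cost over {vitamin C ≥ 213, iron ≥ 2.0, servings ≥ 0} — the optimum is at a vertex, using one or two foods.
avocado only: max(213/14, 2.0/0.6) = 15.21 servings → $20.54.
bell pepper only: max(213/100, 2.0/0.3) = 6.667 servings → $5.33.
carrots only: max(213/5, 2.0/0.6) = 42.6 servings → $12.78.
banana only: max(213/13, 2.0/0.3) = 16.38 servings → $4.10.
avocado + bell pepper with both tight: 2.439 servings and 1.789 servings → $4.72.
avocado + carrots with both targets exact would need a negative amount; discard.
avocado + banana: the both-tight solution has a negative serving — not a feasible corner.
bell pepper + carrots with both tight: 2.014 servings and 2.326 servings → $2.31.
bell pepper + banana with both tight: 1.452 servings and 5.215 servings → $2.47.
carrots + banana: the both-tight solution has a negative serving — not a feasible corner.
The minimum over all feasible corners is $2.31.

$2.31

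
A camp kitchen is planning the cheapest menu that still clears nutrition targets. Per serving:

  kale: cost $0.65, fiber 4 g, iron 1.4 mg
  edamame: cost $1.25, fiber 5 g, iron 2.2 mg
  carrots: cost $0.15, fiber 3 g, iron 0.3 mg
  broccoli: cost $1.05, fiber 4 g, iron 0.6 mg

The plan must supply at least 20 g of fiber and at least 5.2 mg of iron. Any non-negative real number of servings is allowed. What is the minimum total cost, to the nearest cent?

Check every corner: each single food scaled to meet both minima, and each pair solved so both constraints bind.
kale only: max(20/4, 5.2/1.4) = 5 servings → $3.25.
edamame only: max(20/5, 5.2/2.2) = 4 servings → $5.00.
carrots only: max(20/3, 5.2/0.3) = 17.33 servings → $2.60.
broccoli only: max(20/4, 5.2/0.6) = 8.667 servings → $9.10.
kale + edamame: the both-tight solution has a negative serving — not a feasible corner.
kale + carrots with both tight: 3.2 servings and 2.4 servings → $2.44.
kale + broccoli with both tight: 2.75 servings and 2.25 servings → $4.15.
edamame + carrots with both tight: 1.882 servings and 3.529 servings → $2.88.
edamame + broccoli with both tight: 1.517 servings and 3.103 servings → $5.16.
carrots + broccoli: the both-tight solution has a negative serving — not a feasible corner.
Cheapest feasible corner: $2.44.

$2.44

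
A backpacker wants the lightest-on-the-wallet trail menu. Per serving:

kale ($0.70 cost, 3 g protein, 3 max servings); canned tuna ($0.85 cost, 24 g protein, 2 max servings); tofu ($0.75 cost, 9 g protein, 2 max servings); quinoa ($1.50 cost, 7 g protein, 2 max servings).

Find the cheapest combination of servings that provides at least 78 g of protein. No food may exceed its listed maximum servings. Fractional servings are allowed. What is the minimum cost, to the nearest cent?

Cost per g of protein: canned tuna $0.0354, tofu $0.0833, quinoa $0.2143, kale $0.2333.
Take 2 servings of canned tuna: +48.0 g protein for $1.70 (total $1.70, still need 30.0 g).
Take 2 servings of tofu: +18.0 g protein for $1.50 (total $3.20, still need 12.0 g).
Take 1.714 servings of quinoa: +12.0 g protein for $2.57 (total $5.77, still need 0.0 g).
Greedy by cheapest-per-g is optimal for a single linear constraint, so the minimum cost is $5.77.

$5.77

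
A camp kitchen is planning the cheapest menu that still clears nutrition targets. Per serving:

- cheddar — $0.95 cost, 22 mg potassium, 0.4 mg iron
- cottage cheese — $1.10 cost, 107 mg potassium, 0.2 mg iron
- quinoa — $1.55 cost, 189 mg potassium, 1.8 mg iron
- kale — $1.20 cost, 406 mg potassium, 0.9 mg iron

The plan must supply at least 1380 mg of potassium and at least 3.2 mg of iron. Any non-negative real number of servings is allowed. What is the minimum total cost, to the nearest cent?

A basic optimal solution has at most two foods positive. Try each food alone and each pair with both targets met exactly.
cheddar only: max(1380/22, 3.2/0.4) = 62.73 servings → $59.59.
cottage cheese only: max(1380/107, 3.2/0.2) = 16 servings → $17.60.
quinoa only: max(1380/189, 3.2/1.8) = 7.302 servings → $11.32.
kale only: max(1380/406, 3.2/0.9) = 3.556 servings → $4.27.
cheddar + cottage cheese with both tight: 1.729 servings and 12.54 servings → $15.44.
cheddar + quinoa with both targets exact would need a negative amount; discard.
cheddar + kale with both tight: 0.4011 servings and 3.377 servings → $4.43.
cottage cheese + quinoa with both tight: 12.14 servings and 0.4289 servings → $14.02.
cottage cheese + kale: intersection lies outside the first quadrant.
quinoa + kale with both tight: 0.102 servings and 3.352 servings → $4.18.
The minimum over all feasible corners is $4.18.

$4.18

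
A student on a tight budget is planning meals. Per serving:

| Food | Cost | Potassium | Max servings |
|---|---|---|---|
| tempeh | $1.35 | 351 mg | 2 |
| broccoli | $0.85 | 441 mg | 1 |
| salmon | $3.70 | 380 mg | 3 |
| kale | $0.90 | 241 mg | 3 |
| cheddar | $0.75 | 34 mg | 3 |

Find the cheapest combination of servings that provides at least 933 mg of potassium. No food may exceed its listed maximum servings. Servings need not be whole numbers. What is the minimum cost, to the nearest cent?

Cost per mg of potassium: broccoli $0.0019, kale $0.0037, tempeh $0.0038, salmon $0.0097, cheddar $0.0221.
Take 1 serving of broccoli: +441.0 mg potassium for $0.85 (total $0.85, still need 492.0 mg).
Take 2.041 servings of kale: +492.0 mg potassium for $1.84 (total $2.69, still need 0.0 mg).
Greedy by cheapest-per-mg is optimal for a single linear constraint, so the minimum cost is $2.69.

$2.69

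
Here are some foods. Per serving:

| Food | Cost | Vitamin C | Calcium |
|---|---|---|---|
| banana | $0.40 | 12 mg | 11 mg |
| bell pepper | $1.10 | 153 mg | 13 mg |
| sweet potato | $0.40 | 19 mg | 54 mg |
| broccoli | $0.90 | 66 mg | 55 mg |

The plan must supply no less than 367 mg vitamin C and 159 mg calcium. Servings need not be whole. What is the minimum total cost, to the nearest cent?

$3.28

Check every corner: each single food scaled to meet both minima, and each pair solved so both constraints bind.
banana only: max(367/12, 159/11) = 30.58 servings → $12.23.
bell pepper only: max(367/153, 159/13) = 12.23 servings → $13.45.
sweet potato only: max(367/19, 159/54) = 19.32 servings → $7.73.
broccoli only: max(367/66, 159/55) = 5.561 servings → $5.00.
banana + bell pepper with both tight: 12.81 servings and 1.394 servings → $6.66.
banana + sweet potato with both targets exact would need a negative amount; discard.
banana + broccoli: the both-tight solution has a negative serving — not a feasible corner.
bell pepper + sweet potato with both tight: 2.096 servings and 2.44 servings → $3.28.
bell pepper + broccoli with both tight: 1.282 servings and 2.588 servings → $3.74.
sweet potato + broccoli with both targets exact would need a negative amount; discard.
The minimum over all feasible corners is $3.28.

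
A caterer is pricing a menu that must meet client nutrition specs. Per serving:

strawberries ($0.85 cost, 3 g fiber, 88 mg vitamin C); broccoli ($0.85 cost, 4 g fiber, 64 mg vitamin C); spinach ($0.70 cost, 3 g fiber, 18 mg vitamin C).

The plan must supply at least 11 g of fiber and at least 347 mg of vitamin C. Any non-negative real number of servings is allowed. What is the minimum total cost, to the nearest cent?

$3.35

Two binding constraints pin down two serving amounts, so the optimal mix uses at most two foods. The candidates are each food alone (scaled to the tighter of fiber/vitamin C) and each pair with both constraints tight.
strawberries only: max(11/3, 347/88) = 3.943 servings → $3.35.
broccoli only: max(11/4, 347/64) = 5.422 servings → $4.61.
spinach only: max(11/3, 347/18) = 19.28 servings → $13.49.
strawberries + broccoli: intersection lies outside the first quadrant.
strawberries + spinach: the both-tight solution has a negative serving — not a feasible corner.
broccoli + spinach: intersection lies outside the first quadrant.
Cheapest feasible corner: $3.35.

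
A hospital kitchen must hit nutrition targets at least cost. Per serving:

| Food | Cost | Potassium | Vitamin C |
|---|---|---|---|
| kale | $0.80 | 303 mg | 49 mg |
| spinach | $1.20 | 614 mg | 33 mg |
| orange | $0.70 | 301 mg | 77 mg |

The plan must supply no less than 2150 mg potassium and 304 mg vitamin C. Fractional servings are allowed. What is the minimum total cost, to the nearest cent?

Minimising a linear cost over {potassium ≥ 2150, vitamin C ≥ 304, servings ≥ 0} — the optimum is at a vertex, using one or two foods.
kale only: max(2150/303, 304/49) = 7.096 servings → $5.68.
spinach only: max(2150/614, 304/33) = 9.212 servings → $11.05.
orange only: max(2150/301, 304/77) = 7.143 servings → $5.00.
kale + spinach with both tight: 5.76 servings and 0.659 servings → $5.40.
kale + orange: intersection lies outside the first quadrant.
spinach + orange with both tight: 1.983 servings and 3.098 servings → $4.55.
So the least-cost plan costs $4.55.

$4.55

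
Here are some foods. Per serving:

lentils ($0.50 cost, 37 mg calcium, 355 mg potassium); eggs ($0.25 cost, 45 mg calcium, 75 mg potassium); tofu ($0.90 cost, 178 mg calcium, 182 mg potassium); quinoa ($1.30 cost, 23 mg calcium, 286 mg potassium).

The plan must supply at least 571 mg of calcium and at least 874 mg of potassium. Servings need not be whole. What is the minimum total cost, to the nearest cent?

$3.11

This is a tiny linear program; its minimum lies at a vertex of the feasible set. List the vertices and price them.
lentils only: max(571/37, 874/355) = 15.43 servings → $7.72.
eggs only: max(571/45, 874/75) = 12.69 servings → $3.17.
tofu only: max(571/178, 874/182) = 4.802 servings → $4.32.
quinoa only: max(571/23, 874/286) = 24.83 servings → $32.27.
lentils + eggs with both targets exact would need a negative amount; discard.
lentils + tofu with both tight: 0.9149 servings and 3.018 servings → $3.17.
lentils + quinoa: the both-tight solution has a negative serving — not a feasible corner.
eggs + tofu with both tight: 10.01 servings and 0.6773 servings → $3.11.
eggs + quinoa with both targets exact would need a negative amount; discard.
tofu + quinoa with both tight: 3.065 servings and 1.105 servings → $4.20.
So the least-cost plan costs $3.11.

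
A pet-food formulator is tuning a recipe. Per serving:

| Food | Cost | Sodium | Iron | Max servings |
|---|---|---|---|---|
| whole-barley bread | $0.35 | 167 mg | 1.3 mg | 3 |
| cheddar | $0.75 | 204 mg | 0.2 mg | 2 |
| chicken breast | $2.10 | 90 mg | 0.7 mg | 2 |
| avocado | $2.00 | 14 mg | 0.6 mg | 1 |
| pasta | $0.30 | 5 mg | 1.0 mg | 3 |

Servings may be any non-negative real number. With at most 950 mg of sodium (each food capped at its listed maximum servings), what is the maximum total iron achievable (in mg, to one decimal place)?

Iron per mg sodium: pasta 0.2, avocado 0.04286, whole-barley bread 0.007784, chicken breast 0.007778, cheddar 0.0009804.
Take 3 servings of pasta: uses 15 mg sodium, +3.0 mg iron (running total 3.0 mg).
Take 1 serving of avocado: uses 14 mg sodium, +0.6 mg iron (running total 3.6 mg).
Take 3 servings of whole-barley bread: uses 501 mg sodium, +3.9 mg iron (running total 7.5 mg).
Take 2 servings of chicken breast: uses 180 mg sodium, +1.4 mg iron (running total 8.9 mg).
Take 1.176 servings of cheddar: uses 240 mg sodium, +0.2 mg iron (running total 9.1 mg).
Greedy by best ratio exhausts the sodium allowance optimally: 9.1 mg.

9.1 mg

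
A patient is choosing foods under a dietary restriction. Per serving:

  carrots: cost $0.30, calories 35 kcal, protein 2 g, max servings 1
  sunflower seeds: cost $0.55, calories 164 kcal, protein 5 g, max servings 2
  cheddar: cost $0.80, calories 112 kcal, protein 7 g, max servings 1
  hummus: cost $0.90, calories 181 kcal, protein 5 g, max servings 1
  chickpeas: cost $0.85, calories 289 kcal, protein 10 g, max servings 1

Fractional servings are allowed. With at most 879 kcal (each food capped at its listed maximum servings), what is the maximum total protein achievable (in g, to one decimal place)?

32.2 g

Protein per kcal: cheddar 0.0625, carrots 0.05714, chickpeas 0.0346, sunflower seeds 0.03049, hummus 0.02762.
Take 1 serving of cheddar: uses 112 kcal, +7.0 g protein (running total 7.0 g).
Take 1 serving of carrots: uses 35 kcal, +2.0 g protein (running total 9.0 g).
Take 1 serving of chickpeas: uses 289 kcal, +10.0 g protein (running total 19.0 g).
Take 2 servings of sunflower seeds: uses 328 kcal, +10.0 g protein (running total 29.0 g).
Take 0.6354 servings of hummus: uses 115 kcal, +3.2 g protein (running total 32.2 g).
Greedy by best ratio exhausts the calories allowance optimally: 32.2 g.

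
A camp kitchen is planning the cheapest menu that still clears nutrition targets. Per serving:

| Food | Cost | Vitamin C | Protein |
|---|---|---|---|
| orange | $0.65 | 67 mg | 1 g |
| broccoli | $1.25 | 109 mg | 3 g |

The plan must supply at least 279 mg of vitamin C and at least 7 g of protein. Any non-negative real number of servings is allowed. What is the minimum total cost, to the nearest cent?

$3.10

The cheapest plan sits at a corner of the feasible region — with two constraints it uses at most two foods.
orange only: max(279/67, 7/1) = 7 servings → $4.55.
broccoli only: max(279/109, 7/3) = 2.56 servings → $3.20.
orange + broccoli with both tight: 0.8043 servings and 2.065 servings → $3.10.
Cheapest feasible corner: $3.10.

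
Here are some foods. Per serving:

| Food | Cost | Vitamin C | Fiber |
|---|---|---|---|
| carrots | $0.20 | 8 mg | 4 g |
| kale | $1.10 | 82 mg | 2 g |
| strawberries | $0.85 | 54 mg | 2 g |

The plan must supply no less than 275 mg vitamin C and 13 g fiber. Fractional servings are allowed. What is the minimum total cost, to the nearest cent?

$3.84

Two binding constraints pin down two serving amounts, so the optimal mix uses at most two foods. The candidates are each food alone (scaled to the tighter of vitamin C/fiber) and each pair with both constraints tight.
carrots only: max(275/8, 13/4) = 34.38 servings → $6.88.
kale only: max(275/82, 13/2) = 6.5 servings → $7.15.
strawberries only: max(275/54, 13/2) = 6.5 servings → $5.53.
carrots + kale with both tight: 1.654 servings and 3.192 servings → $3.84.
carrots + strawberries with both tight: 0.76 servings and 4.98 servings → $4.38.
kale + strawberries with both targets exact would need a negative amount; discard.
The minimum over all feasible corners is $3.84.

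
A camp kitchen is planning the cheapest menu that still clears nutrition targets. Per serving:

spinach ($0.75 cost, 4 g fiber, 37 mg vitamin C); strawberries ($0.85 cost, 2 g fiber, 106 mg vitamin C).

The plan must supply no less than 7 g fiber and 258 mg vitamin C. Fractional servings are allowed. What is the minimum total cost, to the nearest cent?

Check every corner: each single food scaled to meet both minima, and each pair solved so both constraints bind.
spinach only: max(7/4, 258/37) = 6.973 servings → $5.23.
strawberries only: max(7/2, 258/106) = 3.5 servings → $2.98.
spinach + strawberries with both tight: 0.6457 servings and 2.209 servings → $2.36.
Cheapest feasible corner: $2.36.

$2.36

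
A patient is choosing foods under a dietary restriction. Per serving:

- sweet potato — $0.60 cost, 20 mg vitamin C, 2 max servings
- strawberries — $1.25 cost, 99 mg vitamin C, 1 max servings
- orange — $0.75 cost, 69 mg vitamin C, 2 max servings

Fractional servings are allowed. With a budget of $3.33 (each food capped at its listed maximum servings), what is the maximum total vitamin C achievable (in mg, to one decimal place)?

256.3 mg

Vitamin C per dollar: orange 92, strawberries 79.2, sweet potato 33.33.
Take 2 servings of orange: spends $1.50, +138.0 mg vitamin C (running total 138.0 mg).
Take 1 serving of strawberries: spends $1.25, +99.0 mg vitamin C (running total 237.0 mg).
Take 0.9667 servings of sweet potato: spends $0.58, +19.3 mg vitamin C (running total 256.3 mg).
Filling greedily by vitamin C-per-dollar is optimal for one linear limit, giving 256.3 mg.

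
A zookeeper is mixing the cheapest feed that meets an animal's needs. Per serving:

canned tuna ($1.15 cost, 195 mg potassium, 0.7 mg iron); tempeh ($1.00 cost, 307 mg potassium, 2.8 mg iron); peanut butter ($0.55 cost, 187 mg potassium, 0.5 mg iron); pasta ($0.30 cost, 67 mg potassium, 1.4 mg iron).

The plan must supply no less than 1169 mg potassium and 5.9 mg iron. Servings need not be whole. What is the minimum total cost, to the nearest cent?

Minimising a linear cost over {potassium ≥ 1169, iron ≥ 5.9, servings ≥ 0} — the optimum is at a vertex, using one or two foods.
canned tuna only: max(1169/195, 5.9/0.7) = 8.429 servings → $9.69.
tempeh only: max(1169/307, 5.9/2.8) = 3.808 servings → $3.81.
peanut butter only: max(1169/187, 5.9/0.5) = 11.8 servings → $6.49.
pasta only: max(1169/67, 5.9/1.4) = 17.45 servings → $5.23.
canned tuna + tempeh with both tight: 4.415 servings and 1.003 servings → $6.08.
canned tuna + peanut butter with both targets exact would need a negative amount; discard.
canned tuna + pasta with both tight: 5.49 servings and 1.469 servings → $6.75.
tempeh + peanut butter with both tight: 1.402 servings and 3.95 servings → $3.57.
tempeh + pasta: the both-tight solution has a negative serving — not a feasible corner.
peanut butter + pasta with both tight: 5.437 servings and 2.272 servings → $3.67.
The minimum over all feasible corners is $3.57.

$3.57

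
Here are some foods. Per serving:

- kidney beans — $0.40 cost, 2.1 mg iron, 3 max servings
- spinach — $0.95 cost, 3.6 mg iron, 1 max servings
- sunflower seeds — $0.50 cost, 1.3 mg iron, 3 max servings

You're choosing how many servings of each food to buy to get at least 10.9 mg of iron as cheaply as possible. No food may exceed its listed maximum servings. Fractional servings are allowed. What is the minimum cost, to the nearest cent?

Cost per mg of iron: kidney beans $0.1905, spinach $0.2639, sunflower seeds $0.3846.
Take 3 servings of kidney beans: +6.3 mg iron for $1.20 (total $1.20, still need 4.6 mg).
Take 1 serving of spinach: +3.6 mg iron for $0.95 (total $2.15, still need 1.0 mg).
Take 0.7692 servings of sunflower seeds: +1.0 mg iron for $0.38 (total $2.53, still need 0.0 mg).
Greedy by cheapest-per-mg is optimal for a single linear constraint, so the minimum cost is $2.53.

$2.53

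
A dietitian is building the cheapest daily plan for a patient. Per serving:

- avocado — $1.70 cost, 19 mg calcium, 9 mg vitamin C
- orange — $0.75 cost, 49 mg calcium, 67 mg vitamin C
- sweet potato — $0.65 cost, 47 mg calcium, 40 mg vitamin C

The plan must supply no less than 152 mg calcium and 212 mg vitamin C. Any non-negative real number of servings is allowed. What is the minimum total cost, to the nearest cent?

Compare the cost at each extreme point of the feasible region.
avocado only: max(152/19, 212/9) = 23.56 servings → $40.04.
orange only: max(152/49, 212/67) = 3.164 servings → $2.37.
sweet potato only: max(152/47, 212/40) = 5.3 servings → $3.44.
avocado + orange with both targets exact would need a negative amount; discard.
avocado + sweet potato: intersection lies outside the first quadrant.
orange + sweet potato: the both-tight solution has a negative serving — not a feasible corner.
The minimum over all feasible corners is $2.37.

$2.37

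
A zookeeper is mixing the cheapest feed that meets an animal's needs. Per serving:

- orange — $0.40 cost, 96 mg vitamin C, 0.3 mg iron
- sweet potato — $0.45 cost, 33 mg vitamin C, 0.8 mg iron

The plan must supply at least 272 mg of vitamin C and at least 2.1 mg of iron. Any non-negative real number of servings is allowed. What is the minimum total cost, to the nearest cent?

$1.69

With two linear requirements the optimum uses one or two foods; enumerate the corners.
orange only: max(272/96, 2.1/0.3) = 7 servings → $2.80.
sweet potato only: max(272/33, 2.1/0.8) = 8.242 servings → $3.71.
orange + sweet potato with both tight: 2.217 servings and 1.794 servings → $1.69.
The minimum over all feasible corners is $1.69.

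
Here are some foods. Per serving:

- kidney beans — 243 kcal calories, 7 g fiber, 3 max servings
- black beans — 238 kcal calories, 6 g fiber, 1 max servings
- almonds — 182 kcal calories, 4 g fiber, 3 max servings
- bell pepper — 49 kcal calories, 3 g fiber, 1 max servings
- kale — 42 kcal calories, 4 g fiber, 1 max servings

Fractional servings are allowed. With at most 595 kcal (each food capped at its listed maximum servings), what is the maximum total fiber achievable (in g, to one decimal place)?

Fiber per kcal: kale 0.09524, bell pepper 0.06122, kidney beans 0.02881, black beans 0.02521, almonds 0.02198.
Take 1 serving of kale: uses 42 kcal, +4.0 g fiber (running total 4.0 g).
Take 1 serving of bell pepper: uses 49 kcal, +3.0 g fiber (running total 7.0 g).
Take 2.074 servings of kidney beans: uses 504 kcal, +14.5 g fiber (running total 21.5 g).
Filling greedily by fiber-per-kcal is optimal for one linear limit, giving 21.5 g.

21.5 g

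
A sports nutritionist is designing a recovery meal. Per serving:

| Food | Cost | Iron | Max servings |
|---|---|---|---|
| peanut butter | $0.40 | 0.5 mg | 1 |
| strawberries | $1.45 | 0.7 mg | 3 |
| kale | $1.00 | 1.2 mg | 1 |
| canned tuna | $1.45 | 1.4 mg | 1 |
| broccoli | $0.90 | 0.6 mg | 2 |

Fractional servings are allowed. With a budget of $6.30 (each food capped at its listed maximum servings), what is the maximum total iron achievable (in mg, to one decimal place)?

Iron per dollar: peanut butter 1.25, kale 1.2, canned tuna 0.9655, broccoli 0.6667, strawberries 0.4828.
Take 1 serving of peanut butter: spends $0.40, +0.5 mg iron (running total 0.5 mg).
Take 1 serving of kale: spends $1.00, +1.2 mg iron (running total 1.7 mg).
Take 1 serving of canned tuna: spends $1.45, +1.4 mg iron (running total 3.1 mg).
Take 2 servings of broccoli: spends $1.80, +1.2 mg iron (running total 4.3 mg).
Take 1.138 servings of strawberries: spends $1.65, +0.8 mg iron (running total 5.1 mg).
Filling greedily by iron-per-dollar is optimal for one linear limit, giving 5.1 mg.

5.1 mg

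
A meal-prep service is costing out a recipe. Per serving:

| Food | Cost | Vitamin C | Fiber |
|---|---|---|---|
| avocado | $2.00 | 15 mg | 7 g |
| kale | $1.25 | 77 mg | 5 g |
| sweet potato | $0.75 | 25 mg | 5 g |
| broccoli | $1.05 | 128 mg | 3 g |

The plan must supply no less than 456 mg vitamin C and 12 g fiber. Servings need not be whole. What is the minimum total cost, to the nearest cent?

$3.90

A basic optimal solution has at most two foods positive. Try each food alone and each pair with both targets met exactly.
avocado only: max(456/15, 12/7) = 30.4 servings → $60.80.
kale only: max(456/77, 12/5) = 5.922 servings → $7.40.
sweet potato only: max(456/25, 12/5) = 18.24 servings → $13.68.
broccoli only: max(456/128, 12/3) = 4 servings → $4.20.
avocado + kale: the both-tight solution has a negative serving — not a feasible corner.
avocado + sweet potato with both targets exact would need a negative amount; discard.
avocado + broccoli with both tight: 0.1974 servings and 3.539 servings → $4.11.
kale + sweet potato: intersection lies outside the first quadrant.
kale + broccoli with both tight: 0.4108 servings and 3.315 servings → $3.99.
sweet potato + broccoli with both tight: 0.2973 servings and 3.504 servings → $3.90.
The minimum over all feasible corners is $3.90.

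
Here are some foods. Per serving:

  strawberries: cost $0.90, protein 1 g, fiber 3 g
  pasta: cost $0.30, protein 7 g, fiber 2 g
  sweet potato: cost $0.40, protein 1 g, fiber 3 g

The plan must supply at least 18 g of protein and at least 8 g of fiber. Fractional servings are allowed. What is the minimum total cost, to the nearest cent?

$1.15

strawberries only: max(18/1, 8/3) = 18 servings → $16.20.
pasta only: max(18/7, 8/2) = 4 servings → $1.20.
sweet potato only: max(18/1, 8/3) = 18 servings → $7.20.
strawberries + pasta with both tight: 1.053 servings and 2.421 servings → $1.67.
strawberries + sweet potato (both tight): parallel constraints — no distinct corner.
pasta + sweet potato with both tight: 2.421 servings and 1.053 servings → $1.15.
Cheapest feasible corner: $1.15.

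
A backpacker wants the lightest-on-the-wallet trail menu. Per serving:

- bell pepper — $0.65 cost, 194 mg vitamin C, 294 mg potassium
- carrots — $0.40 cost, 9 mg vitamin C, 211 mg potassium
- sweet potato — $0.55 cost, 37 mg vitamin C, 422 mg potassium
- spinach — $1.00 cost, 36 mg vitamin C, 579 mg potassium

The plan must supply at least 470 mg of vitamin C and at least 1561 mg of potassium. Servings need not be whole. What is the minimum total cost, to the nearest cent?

An LP optimum is at a vertex; with two nutrient constraints at most two foods are used. Check each candidate.
bell pepper only: max(470/194, 1561/294) = 5.31 servings → $3.45.
carrots only: max(470/9, 1561/211) = 52.22 servings → $20.89.
sweet potato only: max(470/37, 1561/422) = 12.7 servings → $6.99.
spinach only: max(470/36, 1561/579) = 13.06 servings → $13.06.
bell pepper + carrots with both tight: 2.223 servings and 4.3 servings → $3.17.
bell pepper + sweet potato with both tight: 1.98 servings and 2.319 servings → $2.56.
bell pepper + spinach with both tight: 2.122 servings and 1.618 servings → $3.00.
carrots + sweet potato with both targets exact would need a negative amount; discard.
carrots + spinach: intersection lies outside the first quadrant.
sweet potato + spinach: the both-tight solution has a negative serving — not a feasible corner.
The minimum over all feasible corners is $2.56.

$2.56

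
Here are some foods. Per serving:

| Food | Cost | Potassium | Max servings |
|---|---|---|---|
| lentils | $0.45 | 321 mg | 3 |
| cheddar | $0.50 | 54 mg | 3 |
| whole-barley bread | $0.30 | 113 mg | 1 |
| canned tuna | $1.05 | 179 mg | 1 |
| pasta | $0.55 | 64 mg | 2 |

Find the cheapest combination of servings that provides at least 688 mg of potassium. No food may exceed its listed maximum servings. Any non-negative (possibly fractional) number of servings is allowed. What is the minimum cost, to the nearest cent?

Cost per mg of potassium: lentils $0.0014, whole-barley bread $0.0027, canned tuna $0.0059, pasta $0.0086, cheddar $0.0093.
Take 2.143 servings of lentils: +688.0 mg potassium for $0.96 (total $0.96, still need 0.0 mg).
Filling from the cheapest source first is optimal under one linear minimum: $0.96.

$0.96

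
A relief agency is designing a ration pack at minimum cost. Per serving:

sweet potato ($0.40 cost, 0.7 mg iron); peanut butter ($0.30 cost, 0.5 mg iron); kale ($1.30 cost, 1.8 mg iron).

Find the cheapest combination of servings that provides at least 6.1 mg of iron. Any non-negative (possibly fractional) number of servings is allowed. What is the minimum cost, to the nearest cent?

Cost per mg of iron: sweet potato $0.5714, peanut butter $0.6000, kale $0.7222.
With no serving limits, use only sweet potato: 6.1 mg / 0.7 mg = 8.714 servings × $0.40 = $3.49.

$3.49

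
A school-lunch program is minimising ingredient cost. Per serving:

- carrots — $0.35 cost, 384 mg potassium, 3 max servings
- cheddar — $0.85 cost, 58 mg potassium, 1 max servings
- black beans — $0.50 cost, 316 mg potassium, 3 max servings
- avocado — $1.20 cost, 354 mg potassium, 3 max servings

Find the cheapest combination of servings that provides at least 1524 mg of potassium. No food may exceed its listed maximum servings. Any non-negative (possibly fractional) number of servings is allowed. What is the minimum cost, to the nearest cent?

Cost per mg of potassium: carrots $0.0009, black beans $0.0016, avocado $0.0034, cheddar $0.0147.
Take 3 servings of carrots: +1152.0 mg potassium for $1.05 (total $1.05, still need 372.0 mg).
Take 1.177 servings of black beans: +372.0 mg potassium for $0.59 (total $1.64, still need 0.0 mg).
Greedy by cheapest-per-mg is optimal for a single linear constraint, so the minimum cost is $1.64.

$1.64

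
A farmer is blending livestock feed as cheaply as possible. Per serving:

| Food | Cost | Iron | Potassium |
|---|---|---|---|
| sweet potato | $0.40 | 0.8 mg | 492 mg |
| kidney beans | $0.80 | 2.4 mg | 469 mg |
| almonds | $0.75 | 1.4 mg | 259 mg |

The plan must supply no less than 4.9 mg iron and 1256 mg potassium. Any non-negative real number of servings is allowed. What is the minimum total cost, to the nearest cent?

$1.75

An LP optimum is at a vertex; with two nutrient constraints at most two foods are used. Check each candidate.
sweet potato only: max(4.9/0.8, 1256/492) = 6.125 servings → $2.45.
kidney beans only: max(4.9/2.4, 1256/469) = 2.678 servings → $2.14.
almonds only: max(4.9/1.4, 1256/259) = 4.849 servings → $3.64.
sweet potato + kidney beans with both tight: 0.8892 servings and 1.745 servings → $1.75.
sweet potato + almonds with both tight: 1.016 servings and 2.919 servings → $2.60.
kidney beans + almonds: the both-tight solution has a negative serving — not a feasible corner.
The minimum over all feasible corners is $1.75.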